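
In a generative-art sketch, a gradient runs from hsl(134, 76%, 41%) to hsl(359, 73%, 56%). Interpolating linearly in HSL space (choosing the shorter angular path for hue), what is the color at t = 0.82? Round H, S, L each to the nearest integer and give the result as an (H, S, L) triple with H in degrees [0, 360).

Hue: 359 − 134 = 225°, but |225| > 180 so the shorter arc goes the other way: Δh = 225 − 360 = -135°.
H = 134 + 0.82 × (-135) = 23.3 → 23°
S = 76 + 0.82 × (73 − 76) = 73.54 → 74%
L = 41 + 0.82 × (56 − 41) = 53.3 → 53%

(23, 74, 53)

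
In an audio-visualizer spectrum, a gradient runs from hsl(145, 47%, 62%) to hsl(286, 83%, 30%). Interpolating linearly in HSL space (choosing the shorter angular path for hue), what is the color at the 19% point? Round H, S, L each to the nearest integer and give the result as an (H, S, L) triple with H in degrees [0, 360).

(172, 54, 56)

Hue arc: Δh = 286 − 145 = 141° (|Δh| ≤ 180, already the shorter path).
H = 145 + 0.19 × (141) = 171.79 → 172°
S = 47 + 0.19 × (83 − 47) = 53.84 → 54%
L = 62 + 0.19 × (30 − 62) = 55.92 → 56%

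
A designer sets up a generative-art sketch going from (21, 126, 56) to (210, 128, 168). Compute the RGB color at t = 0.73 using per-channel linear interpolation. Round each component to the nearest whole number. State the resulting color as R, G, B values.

R = 21 + 0.73 × (210 − 21) = 21 + 0.73 × 189 = 158.97 → 159
G = 126 + 0.73 × (128 − 126) = 126 + 0.73 × 2 = 127.46 → 127
B = 56 + 0.73 × (168 − 56) = 56 + 0.73 × 112 = 137.76 → 138

(159, 127, 138)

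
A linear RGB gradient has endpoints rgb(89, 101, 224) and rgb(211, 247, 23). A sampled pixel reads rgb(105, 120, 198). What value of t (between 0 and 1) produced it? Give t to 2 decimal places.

0.13

Invert the lerp on the B channel (largest span, 201): t = (198 − 224) / (23 − 224) = -26/-201 = 0.12935.
Check on R: (105 − 89)/(211 − 89) = 0.1311 ✓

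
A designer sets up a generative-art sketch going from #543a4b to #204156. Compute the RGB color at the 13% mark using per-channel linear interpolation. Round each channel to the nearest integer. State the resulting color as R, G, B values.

(77, 59, 76)

#543a4b → (84, 58, 75); #204156 → (32, 65, 86).
13% corresponds to t = 0.13.
R = 84 + 0.13 × (32 − 84) = 84 + 0.13 × -52 = 77.24 → 77
G = 58 + 0.13 × (65 − 58) = 58 + 0.13 × 7 = 58.91 → 59
B = 75 + 0.13 × (86 − 75) = 75 + 0.13 × 11 = 76.43 → 76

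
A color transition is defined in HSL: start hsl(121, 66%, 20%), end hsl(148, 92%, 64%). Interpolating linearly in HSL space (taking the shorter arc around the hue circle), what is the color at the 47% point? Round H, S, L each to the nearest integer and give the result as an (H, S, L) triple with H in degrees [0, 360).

Hue arc: Δh = 148 − 121 = 27° (|Δh| ≤ 180, already the shorter path).
H = 121 + 0.47 × (27) = 133.69 → 134°
S = 66 + 0.47 × (92 − 66) = 78.22 → 78%
L = 20 + 0.47 × (64 − 20) = 40.68 → 41%

(134, 78, 41)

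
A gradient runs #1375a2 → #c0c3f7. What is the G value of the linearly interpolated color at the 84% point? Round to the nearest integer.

183

G₁ = 117 (from #1375a2), G₂ = 195 (from #c0c3f7).
G = 117 + 0.84 × (195 − 117) = 182.52 → 183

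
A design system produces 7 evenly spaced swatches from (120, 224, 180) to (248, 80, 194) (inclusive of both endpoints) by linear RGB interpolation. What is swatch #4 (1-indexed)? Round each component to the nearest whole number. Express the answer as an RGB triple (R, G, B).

(184, 152, 187)

With 7 swatches and endpoints inclusive, swatch 4 sits at t = (4 − 1)/(7 − 1) = 3/6 ≈ 0.5.
R = 120 + 0.5 × (248 − 120) = 184 → 184
G = 224 + 0.5 × (80 − 224) = 152 → 152
B = 180 + 0.5 × (194 − 180) = 187 → 187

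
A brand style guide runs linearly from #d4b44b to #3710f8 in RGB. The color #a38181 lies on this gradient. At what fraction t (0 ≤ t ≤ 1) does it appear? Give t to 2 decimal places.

Invert the lerp on the B channel (largest span, 173): t = (129 − 75) / (248 − 75) = 54/173 = 0.31214.
Check on R: (163 − 212)/(55 − 212) = 0.3121 ✓

0.31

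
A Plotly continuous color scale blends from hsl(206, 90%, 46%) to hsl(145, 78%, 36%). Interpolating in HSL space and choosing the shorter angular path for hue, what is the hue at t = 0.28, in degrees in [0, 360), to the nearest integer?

189

Hue arc: Δh = 145 − 206 = -61° (|Δh| ≤ 180, already the shorter path).
H = 206 + 0.28 × (-61) = 188.92 → 189°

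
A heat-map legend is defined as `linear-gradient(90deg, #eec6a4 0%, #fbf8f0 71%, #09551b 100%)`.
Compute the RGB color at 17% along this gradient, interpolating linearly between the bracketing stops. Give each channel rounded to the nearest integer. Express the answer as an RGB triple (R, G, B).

(241, 210, 182)

17% lies between the 0% and 71% stops, so the local fraction is t = (17 − 0)/(71 − 0) = 17/71 ≈ 0.2394.
#eec6a4 → (238, 198, 164); #fbf8f0 → (251, 248, 240).
R = 238 + 0.2394 × (251 − 238) = 241.112 → 241
G = 198 + 0.2394 × (248 − 198) = 209.97 → 210
B = 164 + 0.2394 × (240 − 164) = 182.194 → 182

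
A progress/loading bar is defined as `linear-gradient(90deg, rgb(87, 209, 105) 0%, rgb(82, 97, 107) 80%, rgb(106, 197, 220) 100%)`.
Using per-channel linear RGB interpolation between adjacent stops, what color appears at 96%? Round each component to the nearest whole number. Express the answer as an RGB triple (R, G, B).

(101, 177, 197)

96% lies between the 80% and 100% stops, so the local fraction is t = (96 − 80)/(100 − 80) = 16/20 ≈ 0.8.
R = 82 + 0.8 × (106 − 82) = 101.2 → 101
G = 97 + 0.8 × (197 − 97) = 177 → 177
B = 107 + 0.8 × (220 − 107) = 197.4 → 197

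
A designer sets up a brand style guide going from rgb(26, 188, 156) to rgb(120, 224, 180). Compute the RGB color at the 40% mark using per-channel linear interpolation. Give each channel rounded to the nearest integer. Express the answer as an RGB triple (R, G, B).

40% corresponds to t = 0.4.
R = 26 + 0.4 × (120 − 26) = 26 + 0.4 × 94 = 63.6 → 64
G = 188 + 0.4 × (224 − 188) = 188 + 0.4 × 36 = 202.4 → 202
B = 156 + 0.4 × (180 − 156) = 156 + 0.4 × 24 = 165.6 → 166

(64, 202, 166)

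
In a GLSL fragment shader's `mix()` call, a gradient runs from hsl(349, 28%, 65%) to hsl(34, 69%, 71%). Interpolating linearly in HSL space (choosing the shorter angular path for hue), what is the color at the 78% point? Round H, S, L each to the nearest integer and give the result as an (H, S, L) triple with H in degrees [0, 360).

Hue: 34 − 349 = -315°, but |-315| > 180 so the shorter arc goes the other way: Δh = -315 + 360 = 45°.
H = 349 + 0.78 × (45) = 384.1 → 384 → 384 mod 360 = 24°
S = 28 + 0.78 × (69 − 28) = 59.98 → 60%
L = 65 + 0.78 × (71 − 65) = 69.68 → 70%

(24, 60, 70)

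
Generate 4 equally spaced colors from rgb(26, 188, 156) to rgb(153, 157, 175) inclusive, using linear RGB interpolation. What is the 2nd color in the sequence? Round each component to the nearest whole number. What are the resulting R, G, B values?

With 4 swatches and endpoints inclusive, swatch 2 sits at t = (2 − 1)/(4 − 1) = 1/3 ≈ 0.3333.
R = 26 + 0.3333 × (153 − 26) = 68.329 → 68
G = 188 + 0.3333 × (157 − 188) = 177.668 → 178
B = 156 + 0.3333 × (175 − 156) = 162.333 → 162

(68, 178, 162)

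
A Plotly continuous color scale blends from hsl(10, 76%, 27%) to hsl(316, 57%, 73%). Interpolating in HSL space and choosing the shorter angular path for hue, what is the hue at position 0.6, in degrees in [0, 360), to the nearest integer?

338

Hue: 316 − 10 = 306°, but |306| > 180 so the shorter arc goes the other way: Δh = 306 − 360 = -54°.
H = 10 + 0.6 × (-54) = -22.4 → -22 → -22 mod 360 = 338°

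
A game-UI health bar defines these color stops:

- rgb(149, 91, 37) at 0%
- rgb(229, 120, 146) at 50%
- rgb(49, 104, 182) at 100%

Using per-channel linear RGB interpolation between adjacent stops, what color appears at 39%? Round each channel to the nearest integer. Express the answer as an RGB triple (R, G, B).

39% lies between the 0% and 50% stops, so the local fraction is t = (39 − 0)/(50 − 0) = 39/50 ≈ 0.78.
R = 149 + 0.78 × (229 − 149) = 211.4 → 211
G = 91 + 0.78 × (120 − 91) = 113.62 → 114
B = 37 + 0.78 × (146 − 37) = 122.02 → 122

(211, 114, 122)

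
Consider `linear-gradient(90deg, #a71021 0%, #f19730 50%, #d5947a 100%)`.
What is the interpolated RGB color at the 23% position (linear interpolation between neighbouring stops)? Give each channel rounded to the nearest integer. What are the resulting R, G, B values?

(201, 78, 40)

23% lies between the 0% and 50% stops, so the local fraction is t = (23 − 0)/(50 − 0) = 23/50 ≈ 0.46.
#a71021 → (167, 16, 33); #f19730 → (241, 151, 48).
R = 167 + 0.46 × (241 − 167) = 201.04 → 201
G = 16 + 0.46 × (151 − 16) = 78.1 → 78
B = 33 + 0.46 × (48 − 33) = 39.9 → 40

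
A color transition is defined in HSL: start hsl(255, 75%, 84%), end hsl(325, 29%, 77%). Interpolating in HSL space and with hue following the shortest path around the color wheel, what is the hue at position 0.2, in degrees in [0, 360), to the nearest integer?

269

Hue arc: Δh = 325 − 255 = 70° (|Δh| ≤ 180, already the shorter path).
H = 255 + 0.2 × (70) = 269 → 269°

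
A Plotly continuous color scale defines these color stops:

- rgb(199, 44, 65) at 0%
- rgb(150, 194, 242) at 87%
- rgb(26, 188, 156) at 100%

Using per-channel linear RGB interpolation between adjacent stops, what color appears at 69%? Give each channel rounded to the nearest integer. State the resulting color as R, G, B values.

69% lies between the 0% and 87% stops, so the local fraction is t = (69 − 0)/(87 − 0) = 69/87 ≈ 0.7931.
R = 199 + 0.7931 × (150 − 199) = 160.138 → 160
G = 44 + 0.7931 × (194 − 44) = 162.965 → 163
B = 65 + 0.7931 × (242 − 65) = 205.379 → 205

(160, 163, 205)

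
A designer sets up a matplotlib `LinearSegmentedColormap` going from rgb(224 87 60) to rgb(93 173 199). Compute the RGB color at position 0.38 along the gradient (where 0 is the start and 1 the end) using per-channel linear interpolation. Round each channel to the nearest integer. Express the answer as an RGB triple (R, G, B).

R = 224 + 0.38 × (93 − 224) = 224 + 0.38 × -131 = 174.22 → 174
G = 87 + 0.38 × (173 − 87) = 87 + 0.38 × 86 = 119.68 → 120
B = 60 + 0.38 × (199 − 60) = 60 + 0.38 × 139 = 112.82 → 113

(174, 120, 113)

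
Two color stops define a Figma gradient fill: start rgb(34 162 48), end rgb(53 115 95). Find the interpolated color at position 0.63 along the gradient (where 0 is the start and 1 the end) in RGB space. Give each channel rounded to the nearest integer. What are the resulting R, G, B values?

R = 34 + 0.63 × (53 − 34) = 34 + 0.63 × 19 = 45.97 → 46
G = 162 + 0.63 × (115 − 162) = 162 + 0.63 × -47 = 132.39 → 132
B = 48 + 0.63 × (95 − 48) = 48 + 0.63 × 47 = 77.61 → 78

(46, 132, 78)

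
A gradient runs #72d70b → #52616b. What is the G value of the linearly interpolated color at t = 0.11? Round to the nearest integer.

202

G₁ = 215 (from #72d70b), G₂ = 97 (from #52616b).
G = 215 + 0.11 × (97 − 215) = 202.02 → 202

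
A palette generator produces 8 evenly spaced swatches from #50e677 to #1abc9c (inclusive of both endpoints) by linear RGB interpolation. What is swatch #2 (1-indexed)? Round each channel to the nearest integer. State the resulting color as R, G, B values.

(72, 224, 124)

With 8 swatches and endpoints inclusive, swatch 2 sits at t = (2 − 1)/(8 − 1) = 1/7 ≈ 0.1429.
#50e677 → (80, 230, 119); #1abc9c → (26, 188, 156).
R = 80 + 0.1429 × (26 − 80) = 72.283 → 72
G = 230 + 0.1429 × (188 − 230) = 223.998 → 224
B = 119 + 0.1429 × (156 − 119) = 124.287 → 124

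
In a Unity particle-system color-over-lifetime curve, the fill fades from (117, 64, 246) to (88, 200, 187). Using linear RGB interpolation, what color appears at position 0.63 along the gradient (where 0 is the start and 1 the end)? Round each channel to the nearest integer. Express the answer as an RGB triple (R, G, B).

R = 117 + 0.63 × (88 − 117) = 117 + 0.63 × -29 = 98.73 → 99
G = 64 + 0.63 × (200 − 64) = 64 + 0.63 × 136 = 149.68 → 150
B = 246 + 0.63 × (187 − 246) = 246 + 0.63 × -59 = 208.83 → 209
So the blended color is (99, 150, 209), about #6396d1.

(99, 150, 209)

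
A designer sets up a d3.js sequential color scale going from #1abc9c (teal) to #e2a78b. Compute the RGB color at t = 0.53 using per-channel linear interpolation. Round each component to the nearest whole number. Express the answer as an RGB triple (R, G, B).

(132, 177, 147)

#1abc9c → (26, 188, 156); #e2a78b → (226, 167, 139).
R = 26 + 0.53 × (226 − 26) = 26 + 0.53 × 200 = 132 → 132
G = 188 + 0.53 × (167 − 188) = 188 + 0.53 × -21 = 176.87 → 177
B = 156 + 0.53 × (139 − 156) = 156 + 0.53 × -17 = 146.99 → 147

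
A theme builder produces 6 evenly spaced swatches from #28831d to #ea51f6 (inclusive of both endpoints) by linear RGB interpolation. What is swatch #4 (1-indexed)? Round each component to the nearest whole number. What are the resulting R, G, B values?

With 6 swatches and endpoints inclusive, swatch 4 sits at t = (4 − 1)/(6 − 1) = 3/5 ≈ 0.6.
#28831d → (40, 131, 29); #ea51f6 → (234, 81, 246).
R = 40 + 0.6 × (234 − 40) = 156.4 → 156
G = 131 + 0.6 × (81 − 131) = 101 → 101
B = 29 + 0.6 × (246 − 29) = 159.2 → 159

(156, 101, 159)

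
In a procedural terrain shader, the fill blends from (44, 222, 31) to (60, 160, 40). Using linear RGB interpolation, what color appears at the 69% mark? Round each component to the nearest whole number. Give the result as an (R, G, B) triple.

69% corresponds to t = 0.69.
R = 44 + 0.69 × (60 − 44) = 44 + 0.69 × 16 = 55.04 → 55
G = 222 + 0.69 × (160 − 222) = 222 + 0.69 × -62 = 179.22 → 179
B = 31 + 0.69 × (40 − 31) = 31 + 0.69 × 9 = 37.21 → 37

(55, 179, 37)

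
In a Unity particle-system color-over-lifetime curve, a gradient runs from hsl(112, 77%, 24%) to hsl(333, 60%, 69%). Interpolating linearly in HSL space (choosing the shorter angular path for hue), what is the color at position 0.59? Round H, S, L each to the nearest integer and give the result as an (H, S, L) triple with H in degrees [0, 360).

(30, 67, 51)

Hue: 333 − 112 = 221°, but |221| > 180 so the shorter arc goes the other way: Δh = 221 − 360 = -139°.
H = 112 + 0.59 × (-139) = 29.99 → 30°
S = 77 + 0.59 × (60 − 77) = 66.97 → 67%
L = 24 + 0.59 × (69 − 24) = 50.55 → 51%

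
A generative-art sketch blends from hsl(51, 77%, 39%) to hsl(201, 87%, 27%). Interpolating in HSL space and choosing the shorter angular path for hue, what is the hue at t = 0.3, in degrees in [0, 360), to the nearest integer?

Hue arc: Δh = 201 − 51 = 150° (|Δh| ≤ 180, already the shorter path).
H = 51 + 0.3 × (150) = 96 → 96°

96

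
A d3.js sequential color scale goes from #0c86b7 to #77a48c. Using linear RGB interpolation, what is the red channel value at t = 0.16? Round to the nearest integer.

R₁ = 12 (from #0c86b7), R₂ = 119 (from #77a48c).
R = 12 + 0.16 × (119 − 12) = 29.12 → 29

29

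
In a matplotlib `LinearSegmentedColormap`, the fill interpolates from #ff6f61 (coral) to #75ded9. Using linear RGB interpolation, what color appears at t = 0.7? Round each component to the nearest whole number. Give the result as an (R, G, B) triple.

#ff6f61 → (255, 111, 97); #75ded9 → (117, 222, 217).
R = 255 + 0.7 × (117 − 255) = 255 + 0.7 × -138 = 158.4 → 158
G = 111 + 0.7 × (222 − 111) = 111 + 0.7 × 111 = 188.7 → 189
B = 97 + 0.7 × (217 − 97) = 97 + 0.7 × 120 = 181 → 181
So the blended color is (158, 189, 181), about #9ebdb5.

(158, 189, 181)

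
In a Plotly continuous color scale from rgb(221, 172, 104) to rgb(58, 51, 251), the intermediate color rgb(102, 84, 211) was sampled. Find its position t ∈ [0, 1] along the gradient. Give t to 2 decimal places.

0.73

Invert the lerp on the R channel (largest span, 163): t = (102 − 221) / (58 − 221) = -119/-163 = 0.73006.
Check on G: (84 − 172)/(51 − 172) = 0.7273 ✓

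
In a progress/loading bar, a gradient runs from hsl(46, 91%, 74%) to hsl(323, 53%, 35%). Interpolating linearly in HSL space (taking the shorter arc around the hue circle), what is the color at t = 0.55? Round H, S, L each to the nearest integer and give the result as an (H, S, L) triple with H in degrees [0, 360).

(0, 70, 53)

Hue: 323 − 46 = 277°, but |277| > 180 so the shorter arc goes the other way: Δh = 277 − 360 = -83°.
H = 46 + 0.55 × (-83) = 0.35 → 0°
S = 91 + 0.55 × (53 − 91) = 70.1 → 70%
L = 74 + 0.55 × (35 − 74) = 52.55 → 53%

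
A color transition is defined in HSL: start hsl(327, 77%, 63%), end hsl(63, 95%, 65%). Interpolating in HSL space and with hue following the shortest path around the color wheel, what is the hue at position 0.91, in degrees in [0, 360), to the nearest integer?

Hue: 63 − 327 = -264°, but |-264| > 180 so the shorter arc goes the other way: Δh = -264 + 360 = 96°.
H = 327 + 0.91 × (96) = 414.36 → 414 → 414 mod 360 = 54°

54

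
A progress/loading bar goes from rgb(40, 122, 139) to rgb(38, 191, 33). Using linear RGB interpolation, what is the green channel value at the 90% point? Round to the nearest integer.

G = 122 + 0.9 × (191 − 122) = 184.1 → 184

184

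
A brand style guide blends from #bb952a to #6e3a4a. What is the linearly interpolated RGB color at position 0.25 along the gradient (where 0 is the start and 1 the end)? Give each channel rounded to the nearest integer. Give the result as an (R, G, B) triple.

#bb952a → (187, 149, 42); #6e3a4a → (110, 58, 74).
R = 187 + 0.25 × (110 − 187) = 187 + 0.25 × -77 = 167.75 → 168
G = 149 + 0.25 × (58 − 149) = 149 + 0.25 × -91 = 126.25 → 126
B = 42 + 0.25 × (74 − 42) = 42 + 0.25 × 32 = 50 → 50

(168, 126, 50)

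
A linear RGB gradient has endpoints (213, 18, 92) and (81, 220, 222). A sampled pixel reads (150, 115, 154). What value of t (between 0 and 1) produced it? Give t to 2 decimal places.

Invert the lerp on the G channel (largest span, 202): t = (115 − 18) / (220 − 18) = 97/202 = 0.4802.
Check on R: (150 − 213)/(81 − 213) = 0.4773 ✓

0.48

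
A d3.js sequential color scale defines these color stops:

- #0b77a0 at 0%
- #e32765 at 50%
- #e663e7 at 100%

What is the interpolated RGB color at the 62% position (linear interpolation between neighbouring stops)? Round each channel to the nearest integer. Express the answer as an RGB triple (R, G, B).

62% lies between the 50% and 100% stops, so the local fraction is t = (62 − 50)/(100 − 50) = 12/50 ≈ 0.24.
#e32765 → (227, 39, 101); #e663e7 → (230, 99, 231).
R = 227 + 0.24 × (230 − 227) = 227.72 → 228
G = 39 + 0.24 × (99 − 39) = 53.4 → 53
B = 101 + 0.24 × (231 − 101) = 132.2 → 132

(228, 53, 132)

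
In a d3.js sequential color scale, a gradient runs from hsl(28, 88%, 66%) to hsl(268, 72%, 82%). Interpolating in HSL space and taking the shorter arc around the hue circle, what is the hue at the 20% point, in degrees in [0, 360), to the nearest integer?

Hue: 268 − 28 = 240°, but |240| > 180 so the shorter arc goes the other way: Δh = 240 − 360 = -120°.
H = 28 + 0.2 × (-120) = 4 → 4°

4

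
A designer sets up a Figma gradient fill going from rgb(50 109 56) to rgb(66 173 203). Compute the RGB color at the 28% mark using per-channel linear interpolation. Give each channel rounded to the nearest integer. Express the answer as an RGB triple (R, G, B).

(54, 127, 97)

28% corresponds to t = 0.28.
R = 50 + 0.28 × (66 − 50) = 50 + 0.28 × 16 = 54.48 → 54
G = 109 + 0.28 × (173 − 109) = 109 + 0.28 × 64 = 126.92 → 127
B = 56 + 0.28 × (203 − 56) = 56 + 0.28 × 147 = 97.16 → 97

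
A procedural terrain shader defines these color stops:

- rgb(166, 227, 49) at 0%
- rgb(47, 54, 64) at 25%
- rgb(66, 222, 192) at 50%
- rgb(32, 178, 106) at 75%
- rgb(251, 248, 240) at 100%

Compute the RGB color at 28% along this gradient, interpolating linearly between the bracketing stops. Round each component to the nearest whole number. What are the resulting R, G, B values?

28% lies between the 25% and 50% stops, so the local fraction is t = (28 − 25)/(50 − 25) = 3/25 ≈ 0.12.
R = 47 + 0.12 × (66 − 47) = 49.28 → 49
G = 54 + 0.12 × (222 − 54) = 74.16 → 74
B = 64 + 0.12 × (192 − 64) = 79.36 → 79

(49, 74, 79)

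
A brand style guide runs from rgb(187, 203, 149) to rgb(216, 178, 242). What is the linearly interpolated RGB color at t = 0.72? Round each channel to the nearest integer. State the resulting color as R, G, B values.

R = 187 + 0.72 × (216 − 187) = 187 + 0.72 × 29 = 207.88 → 208
G = 203 + 0.72 × (178 − 203) = 203 + 0.72 × -25 = 185 → 185
B = 149 + 0.72 × (242 − 149) = 149 + 0.72 × 93 = 215.96 → 216
So the blended color is (208, 185, 216), about #d0b9d8.

(208, 185, 216)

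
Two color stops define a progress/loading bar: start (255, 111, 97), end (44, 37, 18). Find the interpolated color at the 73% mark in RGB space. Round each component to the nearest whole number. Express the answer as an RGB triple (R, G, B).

73% corresponds to t = 0.73.
R = 255 + 0.73 × (44 − 255) = 255 + 0.73 × -211 = 100.97 → 101
G = 111 + 0.73 × (37 − 111) = 111 + 0.73 × -74 = 56.98 → 57
B = 97 + 0.73 × (18 − 97) = 97 + 0.73 × -79 = 39.33 → 39
So the blended color is (101, 57, 39), about #653927.

(101, 57, 39)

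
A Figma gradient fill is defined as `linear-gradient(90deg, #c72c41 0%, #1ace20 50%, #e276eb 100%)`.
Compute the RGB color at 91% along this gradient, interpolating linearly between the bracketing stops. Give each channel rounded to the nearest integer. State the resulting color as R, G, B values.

91% lies between the 50% and 100% stops, so the local fraction is t = (91 − 50)/(100 − 50) = 41/50 ≈ 0.82.
#1ace20 → (26, 206, 32); #e276eb → (226, 118, 235).
R = 26 + 0.82 × (226 − 26) = 190 → 190
G = 206 + 0.82 × (118 − 206) = 133.84 → 134
B = 32 + 0.82 × (235 − 32) = 198.46 → 198

(190, 134, 198)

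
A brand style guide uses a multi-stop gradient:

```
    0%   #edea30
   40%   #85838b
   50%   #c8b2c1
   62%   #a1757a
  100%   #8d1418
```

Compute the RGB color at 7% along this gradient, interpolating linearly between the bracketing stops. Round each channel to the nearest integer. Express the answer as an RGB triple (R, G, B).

7% lies between the 0% and 40% stops, so the local fraction is t = (7 − 0)/(40 − 0) = 7/40 ≈ 0.175.
#edea30 → (237, 234, 48); #85838b → (133, 131, 139).
R = 237 + 0.175 × (133 − 237) = 218.8 → 219
G = 234 + 0.175 × (131 − 234) = 215.975 → 216
B = 48 + 0.175 × (139 − 48) = 63.925 → 64

(219, 216, 64)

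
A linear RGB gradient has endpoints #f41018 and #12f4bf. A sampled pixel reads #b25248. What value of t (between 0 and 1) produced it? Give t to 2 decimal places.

0.29

Invert the lerp on the G channel (largest span, 228): t = (82 − 16) / (244 − 16) = 66/228 = 0.28947.
Check on R: (178 − 244)/(18 − 244) = 0.292 ✓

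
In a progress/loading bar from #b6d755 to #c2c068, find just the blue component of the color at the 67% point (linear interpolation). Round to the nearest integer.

B₁ = 85 (from #b6d755), B₂ = 104 (from #c2c068).
B = 85 + 0.67 × (104 − 85) = 97.73 → 98

98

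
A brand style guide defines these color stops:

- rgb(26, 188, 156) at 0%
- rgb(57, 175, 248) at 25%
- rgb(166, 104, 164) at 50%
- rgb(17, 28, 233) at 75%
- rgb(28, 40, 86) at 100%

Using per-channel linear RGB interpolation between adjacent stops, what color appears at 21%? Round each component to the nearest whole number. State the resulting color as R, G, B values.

21% lies between the 0% and 25% stops, so the local fraction is t = (21 − 0)/(25 − 0) = 21/25 ≈ 0.84.
R = 26 + 0.84 × (57 − 26) = 52.04 → 52
G = 188 + 0.84 × (175 − 188) = 177.08 → 177
B = 156 + 0.84 × (248 − 156) = 233.28 → 233

(52, 177, 233)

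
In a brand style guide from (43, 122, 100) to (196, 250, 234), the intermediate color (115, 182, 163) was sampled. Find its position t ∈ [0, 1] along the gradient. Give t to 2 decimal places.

0.47

Invert the lerp on the R channel (largest span, 153): t = (115 − 43) / (196 − 43) = 72/153 = 0.47059.
Check on G: (182 − 122)/(250 − 122) = 0.4688 ✓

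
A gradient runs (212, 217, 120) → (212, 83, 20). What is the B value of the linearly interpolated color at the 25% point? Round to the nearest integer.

B = 120 + 0.25 × (20 − 120) = 95 → 95

95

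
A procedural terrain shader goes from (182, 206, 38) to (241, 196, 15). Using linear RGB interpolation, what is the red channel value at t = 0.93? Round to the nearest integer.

R = 182 + 0.93 × (241 − 182) = 236.87 → 237

237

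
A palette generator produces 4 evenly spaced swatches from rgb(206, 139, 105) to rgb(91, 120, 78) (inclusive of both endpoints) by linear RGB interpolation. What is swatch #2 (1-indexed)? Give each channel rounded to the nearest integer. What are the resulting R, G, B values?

(168, 133, 96)

With 4 swatches and endpoints inclusive, swatch 2 sits at t = (2 − 1)/(4 − 1) = 1/3 ≈ 0.3333.
R = 206 + 0.3333 × (91 − 206) = 167.671 → 168
G = 139 + 0.3333 × (120 − 139) = 132.667 → 133
B = 105 + 0.3333 × (78 − 105) = 96.001 → 96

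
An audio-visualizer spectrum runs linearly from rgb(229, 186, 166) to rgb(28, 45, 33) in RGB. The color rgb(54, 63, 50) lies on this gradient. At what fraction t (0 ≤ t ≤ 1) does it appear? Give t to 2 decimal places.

0.87

Invert the lerp on the R channel (largest span, 201): t = (54 − 229) / (28 − 229) = -175/-201 = 0.87065.
Check on G: (63 − 186)/(45 − 186) = 0.8723 ✓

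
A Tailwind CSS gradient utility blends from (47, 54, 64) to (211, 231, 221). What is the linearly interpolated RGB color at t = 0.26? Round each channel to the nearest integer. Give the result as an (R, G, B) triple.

R = 47 + 0.26 × (211 − 47) = 47 + 0.26 × 164 = 89.64 → 90
G = 54 + 0.26 × (231 − 54) = 54 + 0.26 × 177 = 100.02 → 100
B = 64 + 0.26 × (221 − 64) = 64 + 0.26 × 157 = 104.82 → 105
So the blended color is (90, 100, 105), about #5a6469.

(90, 100, 105)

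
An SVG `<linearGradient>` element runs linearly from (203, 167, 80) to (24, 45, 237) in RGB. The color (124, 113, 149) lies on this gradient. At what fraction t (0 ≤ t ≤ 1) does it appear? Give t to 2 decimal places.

0.44

Invert the lerp on the R channel (largest span, 179): t = (124 − 203) / (24 − 203) = -79/-179 = 0.44134.
Check on G: (113 − 167)/(45 − 167) = 0.4426 ✓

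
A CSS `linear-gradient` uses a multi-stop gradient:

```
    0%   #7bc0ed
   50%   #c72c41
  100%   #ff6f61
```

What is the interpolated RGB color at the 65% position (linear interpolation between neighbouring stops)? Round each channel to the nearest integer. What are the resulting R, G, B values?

65% lies between the 50% and 100% stops, so the local fraction is t = (65 − 50)/(100 − 50) = 15/50 ≈ 0.3.
#c72c41 → (199, 44, 65); #ff6f61 → (255, 111, 97).
R = 199 + 0.3 × (255 − 199) = 215.8 → 216
G = 44 + 0.3 × (111 − 44) = 64.1 → 64
B = 65 + 0.3 × (97 − 65) = 74.6 → 75

(216, 64, 75)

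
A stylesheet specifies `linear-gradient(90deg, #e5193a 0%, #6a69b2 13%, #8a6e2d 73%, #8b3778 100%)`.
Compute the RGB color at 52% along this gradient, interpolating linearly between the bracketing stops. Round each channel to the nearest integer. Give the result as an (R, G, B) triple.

52% lies between the 13% and 73% stops, so the local fraction is t = (52 − 13)/(73 − 13) = 39/60 ≈ 0.65.
#6a69b2 → (106, 105, 178); #8a6e2d → (138, 110, 45).
R = 106 + 0.65 × (138 − 106) = 126.8 → 127
G = 105 + 0.65 × (110 − 105) = 108.25 → 108
B = 178 + 0.65 × (45 − 178) = 91.55 → 92

(127, 108, 92)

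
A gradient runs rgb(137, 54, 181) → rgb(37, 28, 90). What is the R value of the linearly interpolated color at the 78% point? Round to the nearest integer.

R = 137 + 0.78 × (37 − 137) = 59 → 59

59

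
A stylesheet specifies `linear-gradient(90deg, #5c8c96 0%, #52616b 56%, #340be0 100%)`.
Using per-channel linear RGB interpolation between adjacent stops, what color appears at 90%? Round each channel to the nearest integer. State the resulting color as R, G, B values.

90% lies between the 56% and 100% stops, so the local fraction is t = (90 − 56)/(100 − 56) = 34/44 ≈ 0.7727.
#52616b → (82, 97, 107); #340be0 → (52, 11, 224).
R = 82 + 0.7727 × (52 − 82) = 58.819 → 59
G = 97 + 0.7727 × (11 − 97) = 30.548 → 31
B = 107 + 0.7727 × (224 − 107) = 197.406 → 197

(59, 31, 197)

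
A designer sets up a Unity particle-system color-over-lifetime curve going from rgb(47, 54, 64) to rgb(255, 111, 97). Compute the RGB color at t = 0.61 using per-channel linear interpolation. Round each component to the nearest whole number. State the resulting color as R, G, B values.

R = 47 + 0.61 × (255 − 47) = 47 + 0.61 × 208 = 173.88 → 174
G = 54 + 0.61 × (111 − 54) = 54 + 0.61 × 57 = 88.77 → 89
B = 64 + 0.61 × (97 − 64) = 64 + 0.61 × 33 = 84.13 → 84
So the blended color is (174, 89, 84), about #ae5954.

(174, 89, 84)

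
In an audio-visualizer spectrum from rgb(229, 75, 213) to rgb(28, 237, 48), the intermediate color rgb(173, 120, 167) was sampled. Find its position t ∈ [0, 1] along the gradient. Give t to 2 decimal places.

0.28

Invert the lerp on the R channel (largest span, 201): t = (173 − 229) / (28 − 229) = -56/-201 = 0.27861.
Check on G: (120 − 75)/(237 − 75) = 0.2778 ✓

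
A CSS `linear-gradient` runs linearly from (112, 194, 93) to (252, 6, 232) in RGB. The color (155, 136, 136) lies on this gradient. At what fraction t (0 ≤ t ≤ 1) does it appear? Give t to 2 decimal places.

0.31

Invert the lerp on the G channel (largest span, 188): t = (136 − 194) / (6 − 194) = -58/-188 = 0.30851.
Check on R: (155 − 112)/(252 − 112) = 0.3071 ✓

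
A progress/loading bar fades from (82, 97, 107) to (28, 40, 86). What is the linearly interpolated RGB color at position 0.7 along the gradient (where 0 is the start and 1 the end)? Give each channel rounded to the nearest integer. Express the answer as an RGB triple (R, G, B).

(44, 57, 92)

R = 82 + 0.7 × (28 − 82) = 82 + 0.7 × -54 = 44.2 → 44
G = 97 + 0.7 × (40 − 97) = 97 + 0.7 × -57 = 57.1 → 57
B = 107 + 0.7 × (86 − 107) = 107 + 0.7 × -21 = 92.3 → 92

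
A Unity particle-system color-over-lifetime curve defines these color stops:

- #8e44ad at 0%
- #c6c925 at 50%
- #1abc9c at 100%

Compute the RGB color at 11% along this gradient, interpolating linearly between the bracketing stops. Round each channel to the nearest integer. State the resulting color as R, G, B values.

(154, 97, 143)

11% lies between the 0% and 50% stops, so the local fraction is t = (11 − 0)/(50 − 0) = 11/50 ≈ 0.22.
#8e44ad → (142, 68, 173); #c6c925 → (198, 201, 37).
R = 142 + 0.22 × (198 − 142) = 154.32 → 154
G = 68 + 0.22 × (201 − 68) = 97.26 → 97
B = 173 + 0.22 × (37 − 173) = 143.08 → 143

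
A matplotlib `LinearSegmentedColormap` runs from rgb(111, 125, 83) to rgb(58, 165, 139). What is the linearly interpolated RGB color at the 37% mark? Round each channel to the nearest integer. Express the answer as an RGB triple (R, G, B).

37% corresponds to t = 0.37.
R = 111 + 0.37 × (58 − 111) = 111 + 0.37 × -53 = 91.39 → 91
G = 125 + 0.37 × (165 − 125) = 125 + 0.37 × 40 = 139.8 → 140
B = 83 + 0.37 × (139 − 83) = 83 + 0.37 × 56 = 103.72 → 104

(91, 140, 104)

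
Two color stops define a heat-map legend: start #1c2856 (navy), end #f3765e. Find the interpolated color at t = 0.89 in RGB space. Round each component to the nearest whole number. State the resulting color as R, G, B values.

#1c2856 → (28, 40, 86); #f3765e → (243, 118, 94).
R = 28 + 0.89 × (243 − 28) = 28 + 0.89 × 215 = 219.35 → 219
G = 40 + 0.89 × (118 − 40) = 40 + 0.89 × 78 = 109.42 → 109
B = 86 + 0.89 × (94 − 86) = 86 + 0.89 × 8 = 93.12 → 93

(219, 109, 93)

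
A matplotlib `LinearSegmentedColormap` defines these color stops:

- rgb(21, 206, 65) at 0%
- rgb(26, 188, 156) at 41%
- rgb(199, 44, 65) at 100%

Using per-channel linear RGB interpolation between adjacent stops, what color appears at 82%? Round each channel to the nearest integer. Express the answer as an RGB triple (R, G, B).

(146, 88, 93)

82% lies between the 41% and 100% stops, so the local fraction is t = (82 − 41)/(100 − 41) = 41/59 ≈ 0.6949.
R = 26 + 0.6949 × (199 − 26) = 146.218 → 146
G = 188 + 0.6949 × (44 − 188) = 87.934 → 88
B = 156 + 0.6949 × (65 − 156) = 92.764 → 93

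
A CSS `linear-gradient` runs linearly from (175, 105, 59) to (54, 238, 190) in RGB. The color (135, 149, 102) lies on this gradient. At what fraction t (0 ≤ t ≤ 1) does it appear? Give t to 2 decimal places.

0.33

Invert the lerp on the G channel (largest span, 133): t = (149 − 105) / (238 − 105) = 44/133 = 0.33083.
Check on R: (135 − 175)/(54 − 175) = 0.3306 ✓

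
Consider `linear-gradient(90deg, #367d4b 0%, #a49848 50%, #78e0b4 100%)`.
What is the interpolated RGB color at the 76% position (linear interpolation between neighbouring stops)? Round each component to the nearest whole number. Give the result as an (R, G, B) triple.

(141, 189, 128)

76% lies between the 50% and 100% stops, so the local fraction is t = (76 − 50)/(100 − 50) = 26/50 ≈ 0.52.
#a49848 → (164, 152, 72); #78e0b4 → (120, 224, 180).
R = 164 + 0.52 × (120 − 164) = 141.12 → 141
G = 152 + 0.52 × (224 − 152) = 189.44 → 189
B = 72 + 0.52 × (180 − 72) = 128.16 → 128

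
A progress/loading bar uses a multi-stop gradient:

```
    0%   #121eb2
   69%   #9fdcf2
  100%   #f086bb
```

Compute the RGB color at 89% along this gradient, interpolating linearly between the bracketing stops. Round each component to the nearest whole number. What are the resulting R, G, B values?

89% lies between the 69% and 100% stops, so the local fraction is t = (89 − 69)/(100 − 69) = 20/31 ≈ 0.6452.
#9fdcf2 → (159, 220, 242); #f086bb → (240, 134, 187).
R = 159 + 0.6452 × (240 − 159) = 211.261 → 211
G = 220 + 0.6452 × (134 − 220) = 164.513 → 165
B = 242 + 0.6452 × (187 − 242) = 206.514 → 207

(211, 165, 207)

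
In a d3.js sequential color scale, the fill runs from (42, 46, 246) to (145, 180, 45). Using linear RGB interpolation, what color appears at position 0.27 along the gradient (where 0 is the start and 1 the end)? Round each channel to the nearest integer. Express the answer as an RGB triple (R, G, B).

R = 42 + 0.27 × (145 − 42) = 42 + 0.27 × 103 = 69.81 → 70
G = 46 + 0.27 × (180 − 46) = 46 + 0.27 × 134 = 82.18 → 82
B = 246 + 0.27 × (45 − 246) = 246 + 0.27 × -201 = 191.73 → 192

(70, 82, 192)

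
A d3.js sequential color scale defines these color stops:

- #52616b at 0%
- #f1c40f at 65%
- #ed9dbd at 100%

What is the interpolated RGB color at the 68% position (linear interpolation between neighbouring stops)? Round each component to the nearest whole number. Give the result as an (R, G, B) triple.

(241, 193, 30)

68% lies between the 65% and 100% stops, so the local fraction is t = (68 − 65)/(100 − 65) = 3/35 ≈ 0.0857.
#f1c40f → (241, 196, 15); #ed9dbd → (237, 157, 189).
R = 241 + 0.0857 × (237 − 241) = 240.657 → 241
G = 196 + 0.0857 × (157 − 196) = 192.658 → 193
B = 15 + 0.0857 × (189 − 15) = 29.912 → 30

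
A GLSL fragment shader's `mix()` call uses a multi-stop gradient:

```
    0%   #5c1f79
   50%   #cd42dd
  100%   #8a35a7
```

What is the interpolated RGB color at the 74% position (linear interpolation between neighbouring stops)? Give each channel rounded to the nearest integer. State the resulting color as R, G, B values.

(173, 60, 195)

74% lies between the 50% and 100% stops, so the local fraction is t = (74 − 50)/(100 − 50) = 24/50 ≈ 0.48.
#cd42dd → (205, 66, 221); #8a35a7 → (138, 53, 167).
R = 205 + 0.48 × (138 − 205) = 172.84 → 173
G = 66 + 0.48 × (53 − 66) = 59.76 → 60
B = 221 + 0.48 × (167 − 221) = 195.08 → 195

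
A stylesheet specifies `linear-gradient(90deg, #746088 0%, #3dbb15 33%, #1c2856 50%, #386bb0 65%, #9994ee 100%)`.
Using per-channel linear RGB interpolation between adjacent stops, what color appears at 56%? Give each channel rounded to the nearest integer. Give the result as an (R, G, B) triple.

(39, 67, 122)

56% lies between the 50% and 65% stops, so the local fraction is t = (56 − 50)/(65 − 50) = 6/15 ≈ 0.4.
#1c2856 → (28, 40, 86); #386bb0 → (56, 107, 176).
R = 28 + 0.4 × (56 − 28) = 39.2 → 39
G = 40 + 0.4 × (107 − 40) = 66.8 → 67
B = 86 + 0.4 × (176 − 86) = 122 → 122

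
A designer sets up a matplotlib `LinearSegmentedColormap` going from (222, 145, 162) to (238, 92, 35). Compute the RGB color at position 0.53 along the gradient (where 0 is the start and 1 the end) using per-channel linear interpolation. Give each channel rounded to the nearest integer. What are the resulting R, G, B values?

R = 222 + 0.53 × (238 − 222) = 222 + 0.53 × 16 = 230.48 → 230
G = 145 + 0.53 × (92 − 145) = 145 + 0.53 × -53 = 116.91 → 117
B = 162 + 0.53 × (35 − 162) = 162 + 0.53 × -127 = 94.69 → 95

(230, 117, 95)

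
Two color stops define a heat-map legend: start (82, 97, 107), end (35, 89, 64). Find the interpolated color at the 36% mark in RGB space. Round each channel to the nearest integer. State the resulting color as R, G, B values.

(65, 94, 92)

36% corresponds to t = 0.36.
R = 82 + 0.36 × (35 − 82) = 82 + 0.36 × -47 = 65.08 → 65
G = 97 + 0.36 × (89 − 97) = 97 + 0.36 × -8 = 94.12 → 94
B = 107 + 0.36 × (64 − 107) = 107 + 0.36 × -43 = 91.52 → 92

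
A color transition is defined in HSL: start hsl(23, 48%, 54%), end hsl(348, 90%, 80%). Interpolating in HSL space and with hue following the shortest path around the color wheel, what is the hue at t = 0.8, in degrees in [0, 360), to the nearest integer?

Hue: 348 − 23 = 325°, but |325| > 180 so the shorter arc goes the other way: Δh = 325 − 360 = -35°.
H = 23 + 0.8 × (-35) = -5 → -5 → -5 mod 360 = 355°

355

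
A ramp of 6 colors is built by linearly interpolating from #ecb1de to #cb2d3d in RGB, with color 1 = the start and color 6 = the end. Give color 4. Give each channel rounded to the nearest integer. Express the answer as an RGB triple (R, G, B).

(216, 98, 125)

With 6 swatches and endpoints inclusive, swatch 4 sits at t = (4 − 1)/(6 − 1) = 3/5 ≈ 0.6.
#ecb1de → (236, 177, 222); #cb2d3d → (203, 45, 61).
R = 236 + 0.6 × (203 − 236) = 216.2 → 216
G = 177 + 0.6 × (45 − 177) = 97.8 → 98
B = 222 + 0.6 × (61 − 222) = 125.4 → 125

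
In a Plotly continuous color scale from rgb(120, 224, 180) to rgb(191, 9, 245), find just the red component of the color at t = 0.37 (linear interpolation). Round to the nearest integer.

146

R = 120 + 0.37 × (191 − 120) = 146.27 → 146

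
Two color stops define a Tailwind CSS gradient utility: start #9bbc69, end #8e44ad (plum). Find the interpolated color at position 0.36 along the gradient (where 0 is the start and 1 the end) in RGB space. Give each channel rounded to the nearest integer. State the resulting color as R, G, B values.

#9bbc69 → (155, 188, 105); #8e44ad → (142, 68, 173).
R = 155 + 0.36 × (142 − 155) = 155 + 0.36 × -13 = 150.32 → 150
G = 188 + 0.36 × (68 − 188) = 188 + 0.36 × -120 = 144.8 → 145
B = 105 + 0.36 × (173 − 105) = 105 + 0.36 × 68 = 129.48 → 129
So the blended color is (150, 145, 129), about #969181.

(150, 145, 129)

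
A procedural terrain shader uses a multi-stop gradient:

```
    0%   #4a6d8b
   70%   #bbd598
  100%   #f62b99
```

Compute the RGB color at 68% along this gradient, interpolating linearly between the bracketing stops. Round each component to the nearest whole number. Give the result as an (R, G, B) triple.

68% lies between the 0% and 70% stops, so the local fraction is t = (68 − 0)/(70 − 0) = 68/70 ≈ 0.9714.
#4a6d8b → (74, 109, 139); #bbd598 → (187, 213, 152).
R = 74 + 0.9714 × (187 − 74) = 183.768 → 184
G = 109 + 0.9714 × (213 − 109) = 210.026 → 210
B = 139 + 0.9714 × (152 − 139) = 151.628 → 152

(184, 210, 152)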